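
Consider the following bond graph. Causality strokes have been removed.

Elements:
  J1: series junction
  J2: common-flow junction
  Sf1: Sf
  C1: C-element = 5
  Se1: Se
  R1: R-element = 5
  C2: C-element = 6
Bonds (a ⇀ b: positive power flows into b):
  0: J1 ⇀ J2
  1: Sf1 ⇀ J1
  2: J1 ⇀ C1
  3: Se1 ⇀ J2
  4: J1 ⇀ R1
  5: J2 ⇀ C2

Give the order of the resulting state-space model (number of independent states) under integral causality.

2  (C1, C2 all integral)

b1 |Sf1  (Sf1 fixes flow; stroke at Sf1)
b3 |J2  (Se1: effort source, stroke at far end)
b0 |J1  (1-jn J1 has f-setter on 1)
b2 |J1  (common-f at J1 fixed by 1)
b4 |J1  (common-f at J1 fixed by 1)
b5 |J2  (1-jn J2 has f-setter on 0)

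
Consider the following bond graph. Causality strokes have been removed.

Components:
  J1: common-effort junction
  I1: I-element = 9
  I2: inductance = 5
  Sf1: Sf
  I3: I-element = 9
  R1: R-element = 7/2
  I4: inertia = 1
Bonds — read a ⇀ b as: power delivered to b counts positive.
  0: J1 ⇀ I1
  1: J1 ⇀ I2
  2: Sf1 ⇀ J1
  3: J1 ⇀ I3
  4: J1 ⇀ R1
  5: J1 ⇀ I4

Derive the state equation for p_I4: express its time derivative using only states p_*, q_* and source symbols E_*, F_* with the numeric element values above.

b2 stroke→Sf1  (Sf1 (Sf) sets flow on bond)
b0 stroke→I1  (I1 integral (f out))
b1 stroke→I2  (I2: I, integral causality)
b3 stroke→I3  (I3 outputs flow p/I3)
b5 stroke→I4  (I4: I, integral causality)
b4 stroke→J1  (closing 0-jn rule on J1)

dp_I4/dt = 7*F_Sf1/2 - 7*p_I1/18 - 7*p_I2/10 - 7*p_I3/18 - 7*p_I4/2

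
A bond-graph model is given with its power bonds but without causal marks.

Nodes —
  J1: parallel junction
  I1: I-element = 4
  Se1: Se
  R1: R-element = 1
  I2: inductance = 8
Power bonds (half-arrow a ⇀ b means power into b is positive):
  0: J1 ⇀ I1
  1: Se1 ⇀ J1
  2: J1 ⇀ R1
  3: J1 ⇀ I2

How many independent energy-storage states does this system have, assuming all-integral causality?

bond 1 stroke at J1  (Se1: effort source, stroke at far end)
bond 0 stroke at I1  (J1 effort already set via bond 1)
bond 2 stroke at R1  (common-e at J1 fixed by 1)
bond 3 stroke at I2  (common-e at J1 fixed by 1)

2  (I1, I2 all integral)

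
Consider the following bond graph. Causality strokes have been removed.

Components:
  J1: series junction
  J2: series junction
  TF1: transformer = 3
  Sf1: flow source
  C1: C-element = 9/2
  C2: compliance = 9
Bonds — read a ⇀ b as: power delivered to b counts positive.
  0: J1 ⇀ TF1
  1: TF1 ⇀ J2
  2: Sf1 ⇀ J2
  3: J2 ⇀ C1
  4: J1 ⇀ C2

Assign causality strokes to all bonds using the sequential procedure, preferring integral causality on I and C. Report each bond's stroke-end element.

β0 →TF1
β1 →J2
β2 →Sf1
β3 →J2
β4 →J1

b2 →Sf1  (Sf1: flow source, stroke at near end)
b1 →J2  (common-f at J2 fixed by 2)
b3 →J2  (common-f at J2 fixed by 2)
b0 →TF1  (TF1 one-in-one-out from 1)
b4 →J1  (J1 flow already set via bond 0)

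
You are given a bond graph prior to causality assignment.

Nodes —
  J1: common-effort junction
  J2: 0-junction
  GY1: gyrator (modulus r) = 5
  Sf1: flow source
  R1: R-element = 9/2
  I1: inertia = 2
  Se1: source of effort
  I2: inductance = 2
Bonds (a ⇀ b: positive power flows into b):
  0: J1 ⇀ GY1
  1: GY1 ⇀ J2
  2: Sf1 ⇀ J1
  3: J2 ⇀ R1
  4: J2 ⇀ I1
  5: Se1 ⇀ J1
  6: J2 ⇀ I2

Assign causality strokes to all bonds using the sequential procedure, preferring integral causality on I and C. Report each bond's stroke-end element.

β0 |GY1
β1 |GY1
β2 |Sf1
β3 |J2
β4 |I1
β5 |J1
β6 |I2

#2 stroke at Sf1  (source Sf1 imposes f)
#5 stroke at J1  (source Se1 imposes e)
#0 stroke at GY1  (common-e at J1 fixed by 5)
#1 stroke at GY1  (GY GY1: same side as bond 0)
#4 stroke at I1  (prefer integral on I1)
#6 stroke at I2  (I2 outputs flow p/I2)
#3 stroke at J2  (closing 0-jn rule on J2)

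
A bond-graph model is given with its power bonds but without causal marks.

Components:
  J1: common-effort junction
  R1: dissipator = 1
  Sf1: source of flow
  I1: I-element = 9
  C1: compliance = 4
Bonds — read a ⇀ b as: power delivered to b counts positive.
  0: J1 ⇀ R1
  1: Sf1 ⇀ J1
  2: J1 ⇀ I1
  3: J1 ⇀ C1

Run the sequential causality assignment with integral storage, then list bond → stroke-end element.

#1 stroke→Sf1  (source Sf1 imposes f)
#2 stroke→I1  (prefer integral on I1)
#3 stroke→J1  (C1 outputs effort q/C1)
#0 stroke→R1  (0-jn J1 has e-setter on 3)

bond 0 stroke at R1
bond 1 stroke at Sf1
bond 2 stroke at I1
bond 3 stroke at J1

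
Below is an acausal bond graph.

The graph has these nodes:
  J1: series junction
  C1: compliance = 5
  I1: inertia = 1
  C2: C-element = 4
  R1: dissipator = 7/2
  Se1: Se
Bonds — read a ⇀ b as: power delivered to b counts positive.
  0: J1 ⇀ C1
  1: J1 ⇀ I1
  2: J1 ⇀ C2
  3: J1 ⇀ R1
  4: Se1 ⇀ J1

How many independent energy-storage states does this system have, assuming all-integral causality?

bond 4 →J1  (Se1 (Se) sets effort on bond)
bond 0 →J1  (C1: C, integral causality)
bond 1 →I1  (I1: I, integral causality)
bond 2 →J1  (1-jn J1 has f-setter on 1)
bond 3 →J1  (J1 flow already set via bond 1)

3  (C1, C2, I1 all integral)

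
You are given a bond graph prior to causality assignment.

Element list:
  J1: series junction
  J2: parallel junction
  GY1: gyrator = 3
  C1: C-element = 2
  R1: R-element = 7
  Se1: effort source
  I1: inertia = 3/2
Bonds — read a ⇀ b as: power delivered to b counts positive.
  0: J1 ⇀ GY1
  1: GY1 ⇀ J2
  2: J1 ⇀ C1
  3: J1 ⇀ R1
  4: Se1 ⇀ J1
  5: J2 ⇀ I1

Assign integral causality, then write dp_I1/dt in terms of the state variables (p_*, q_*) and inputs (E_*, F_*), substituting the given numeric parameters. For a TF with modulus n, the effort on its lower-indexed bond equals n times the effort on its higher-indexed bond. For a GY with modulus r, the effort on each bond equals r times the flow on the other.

#4 →J1  (source Se1 imposes e)
#2 →J1  (C1 outputs effort q/C1)
#5 →I1  (I1 outputs flow p/I1)
#1 →J2  (only one effort-in slot at J2)
#0 →J1  (GY GY1: same side as bond 1)
#3 →R1  (only one flow-in slot at J1)

dp_I1/dt = 3*E_Se1/7 - 6*p_I1/7 - 3*q_C1/14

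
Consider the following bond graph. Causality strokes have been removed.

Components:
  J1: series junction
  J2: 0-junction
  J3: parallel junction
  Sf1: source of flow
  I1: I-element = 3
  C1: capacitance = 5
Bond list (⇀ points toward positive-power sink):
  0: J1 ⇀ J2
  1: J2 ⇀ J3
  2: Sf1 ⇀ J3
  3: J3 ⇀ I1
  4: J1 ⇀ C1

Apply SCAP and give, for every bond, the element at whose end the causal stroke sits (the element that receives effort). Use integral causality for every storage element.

b2 stroke→Sf1  (Sf1 (Sf) sets flow on bond)
b3 stroke→I1  (I1: I, integral causality)
b1 stroke→J3  (J3: last free bond brings effort in)
b0 stroke→J2  (J2 needs exactly one e-in)
b4 stroke→J1  (J1 flow already set via bond 0)

#0 |J2
#1 |J3
#2 |Sf1
#3 |I1
#4 |J1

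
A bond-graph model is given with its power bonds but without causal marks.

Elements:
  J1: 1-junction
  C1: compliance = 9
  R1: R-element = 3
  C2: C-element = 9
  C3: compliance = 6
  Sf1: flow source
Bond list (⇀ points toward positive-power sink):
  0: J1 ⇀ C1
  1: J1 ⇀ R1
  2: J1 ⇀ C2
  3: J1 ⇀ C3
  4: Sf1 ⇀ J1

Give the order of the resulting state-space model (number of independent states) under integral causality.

b4 stroke→Sf1  (Sf1 (Sf) sets flow on bond)
b0 stroke→J1  (J1: bond 4 brought flow, rest push out)
b1 stroke→J1  (J1 flow already set via bond 4)
b2 stroke→J1  (J1 flow already set via bond 4)
b3 stroke→J1  (1-jn J1 has f-setter on 4)

3  (C1, C2, C3 all integral)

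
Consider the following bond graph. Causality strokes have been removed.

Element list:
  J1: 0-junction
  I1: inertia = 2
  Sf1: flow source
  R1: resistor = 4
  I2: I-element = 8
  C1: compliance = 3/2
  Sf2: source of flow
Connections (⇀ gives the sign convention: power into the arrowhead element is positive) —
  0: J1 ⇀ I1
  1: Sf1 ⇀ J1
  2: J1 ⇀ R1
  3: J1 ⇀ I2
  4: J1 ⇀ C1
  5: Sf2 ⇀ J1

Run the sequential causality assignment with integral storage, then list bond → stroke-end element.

β0 |I1
β1 |Sf1
β2 |R1
β3 |I2
β4 |J1
β5 |Sf2

β1 →Sf1  (Sf1: flow source, stroke at near end)
β5 →Sf2  (Sf2: flow source, stroke at near end)
β0 →I1  (prefer integral on I1)
β3 →I2  (prefer integral on I2)
β4 →J1  (C1: C, integral causality)
β2 →R1  (0-jn J1 has e-setter on 4)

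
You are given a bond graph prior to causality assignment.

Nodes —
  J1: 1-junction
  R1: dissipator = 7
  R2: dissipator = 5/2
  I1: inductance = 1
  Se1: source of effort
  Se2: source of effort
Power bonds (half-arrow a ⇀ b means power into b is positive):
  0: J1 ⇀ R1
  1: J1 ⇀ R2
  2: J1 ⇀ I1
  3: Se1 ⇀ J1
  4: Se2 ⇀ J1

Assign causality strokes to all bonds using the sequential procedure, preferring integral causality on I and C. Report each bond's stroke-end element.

b0 →J1
b1 →J1
b2 →I1
b3 →J1
b4 →J1

β3 |J1  (Se1 (Se) sets effort on bond)
β4 |J1  (Se2 fixes effort; stroke away)
β2 |I1  (prefer integral on I1)
β0 |J1  (common-f at J1 fixed by 2)
β1 |J1  (J1 flow already set via bond 2)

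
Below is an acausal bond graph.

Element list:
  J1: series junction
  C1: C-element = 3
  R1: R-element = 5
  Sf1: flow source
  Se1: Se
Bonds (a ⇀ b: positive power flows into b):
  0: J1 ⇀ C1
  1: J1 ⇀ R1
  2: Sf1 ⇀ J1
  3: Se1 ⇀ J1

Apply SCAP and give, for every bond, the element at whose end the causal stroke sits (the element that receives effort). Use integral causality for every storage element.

#0 stroke at J1
#1 stroke at J1
#2 stroke at Sf1
#3 stroke at J1

b2 stroke at Sf1  (source Sf1 imposes f)
b3 stroke at J1  (Se1 (Se) sets effort on bond)
b0 stroke at J1  (1-jn J1 has f-setter on 2)
b1 stroke at J1  (J1 flow already set via bond 2)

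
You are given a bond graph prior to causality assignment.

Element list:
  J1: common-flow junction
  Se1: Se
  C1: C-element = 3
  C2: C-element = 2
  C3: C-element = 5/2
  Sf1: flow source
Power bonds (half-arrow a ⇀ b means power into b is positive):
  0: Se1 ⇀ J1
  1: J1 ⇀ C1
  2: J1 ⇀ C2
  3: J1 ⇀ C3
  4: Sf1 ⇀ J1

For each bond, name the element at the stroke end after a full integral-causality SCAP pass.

bond 0 stroke at J1  (Se1 (Se) sets effort on bond)
bond 4 stroke at Sf1  (Sf1 (Sf) sets flow on bond)
bond 1 stroke at J1  (J1 flow already set via bond 4)
bond 2 stroke at J1  (J1: bond 4 brought flow, rest push out)
bond 3 stroke at J1  (common-f at J1 fixed by 4)

β0 stroke→J1
β1 stroke→J1
β2 stroke→J1
β3 stroke→J1
β4 stroke→Sf1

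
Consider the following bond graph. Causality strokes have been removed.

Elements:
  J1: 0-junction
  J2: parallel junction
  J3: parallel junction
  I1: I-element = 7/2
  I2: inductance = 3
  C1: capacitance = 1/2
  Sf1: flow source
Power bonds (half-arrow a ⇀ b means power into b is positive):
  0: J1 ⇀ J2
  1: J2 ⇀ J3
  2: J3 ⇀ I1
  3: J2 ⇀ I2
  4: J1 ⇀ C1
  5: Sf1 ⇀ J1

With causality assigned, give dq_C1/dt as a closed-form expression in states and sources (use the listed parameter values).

dq_C1/dt = F_Sf1 - 2*p_I1/7 - p_I2/3

bond 5 stroke→Sf1  (Sf1 (Sf) sets flow on bond)
bond 2 stroke→I1  (prefer integral on I1)
bond 1 stroke→J3  (closing 0-jn rule on J3)
bond 3 stroke→I2  (prefer integral on I2)
bond 0 stroke→J2  (closing 0-jn rule on J2)
bond 4 stroke→J1  (only one effort-in slot at J1)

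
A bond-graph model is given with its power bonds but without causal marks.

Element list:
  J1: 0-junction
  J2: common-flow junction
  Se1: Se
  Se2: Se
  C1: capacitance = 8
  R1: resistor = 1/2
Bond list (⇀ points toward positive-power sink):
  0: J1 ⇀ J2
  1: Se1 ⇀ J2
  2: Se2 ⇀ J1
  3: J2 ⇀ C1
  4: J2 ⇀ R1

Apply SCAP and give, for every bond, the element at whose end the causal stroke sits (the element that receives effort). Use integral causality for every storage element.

#1 stroke→J2  (Se1 (Se) sets effort on bond)
#2 stroke→J1  (source Se2 imposes e)
#0 stroke→J2  (J1: bond 2 brought effort, rest push out)
#3 stroke→J2  (C1: C, integral causality)
#4 stroke→R1  (only one flow-in slot at J2)

bond 0 |J2
bond 1 |J2
bond 2 |J1
bond 3 |J2
bond 4 |R1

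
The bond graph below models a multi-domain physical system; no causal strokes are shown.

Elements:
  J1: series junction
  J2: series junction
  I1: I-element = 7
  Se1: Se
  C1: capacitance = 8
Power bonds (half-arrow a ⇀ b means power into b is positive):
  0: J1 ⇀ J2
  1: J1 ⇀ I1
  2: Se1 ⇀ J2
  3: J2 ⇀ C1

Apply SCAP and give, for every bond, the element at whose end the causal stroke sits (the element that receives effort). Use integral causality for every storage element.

b2 stroke→J2  (Se1 fixes effort; stroke away)
b1 stroke→I1  (I1 outputs flow p/I1)
b0 stroke→J1  (J1 flow already set via bond 1)
b3 stroke→J2  (common-f at J2 fixed by 0)

bond 0 stroke at J1
bond 1 stroke at I1
bond 2 stroke at J2
bond 3 stroke at J2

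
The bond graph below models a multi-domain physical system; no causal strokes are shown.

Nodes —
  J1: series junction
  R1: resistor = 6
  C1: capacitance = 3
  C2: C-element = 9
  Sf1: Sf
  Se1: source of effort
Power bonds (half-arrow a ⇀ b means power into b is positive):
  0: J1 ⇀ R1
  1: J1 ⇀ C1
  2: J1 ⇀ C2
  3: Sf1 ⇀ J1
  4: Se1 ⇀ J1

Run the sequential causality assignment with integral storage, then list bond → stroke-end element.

bond 3 |Sf1  (Sf1: flow source, stroke at near end)
bond 4 |J1  (Se1 fixes effort; stroke away)
bond 0 |J1  (1-jn J1 has f-setter on 3)
bond 1 |J1  (1-jn J1 has f-setter on 3)
bond 2 |J1  (common-f at J1 fixed by 3)

b0 |J1
b1 |J1
b2 |J1
b3 |Sf1
b4 |J1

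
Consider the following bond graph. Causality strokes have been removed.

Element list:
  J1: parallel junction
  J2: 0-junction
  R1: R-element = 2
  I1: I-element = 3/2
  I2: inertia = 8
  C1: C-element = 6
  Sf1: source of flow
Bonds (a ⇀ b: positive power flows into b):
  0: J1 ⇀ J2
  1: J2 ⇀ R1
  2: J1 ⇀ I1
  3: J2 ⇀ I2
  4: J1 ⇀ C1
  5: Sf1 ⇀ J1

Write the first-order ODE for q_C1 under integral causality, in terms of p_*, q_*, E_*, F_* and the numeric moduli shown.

bond 5 |Sf1  (source Sf1 imposes f)
bond 2 |I1  (prefer integral on I1)
bond 3 |I2  (I2 outputs flow p/I2)
bond 4 |J1  (C1 outputs effort q/C1)
bond 0 |J2  (J1 effort already set via bond 4)
bond 1 |R1  (common-e at J2 fixed by 0)

dq_C1/dt = F_Sf1 - 2*p_I1/3 - p_I2/8 - q_C1/12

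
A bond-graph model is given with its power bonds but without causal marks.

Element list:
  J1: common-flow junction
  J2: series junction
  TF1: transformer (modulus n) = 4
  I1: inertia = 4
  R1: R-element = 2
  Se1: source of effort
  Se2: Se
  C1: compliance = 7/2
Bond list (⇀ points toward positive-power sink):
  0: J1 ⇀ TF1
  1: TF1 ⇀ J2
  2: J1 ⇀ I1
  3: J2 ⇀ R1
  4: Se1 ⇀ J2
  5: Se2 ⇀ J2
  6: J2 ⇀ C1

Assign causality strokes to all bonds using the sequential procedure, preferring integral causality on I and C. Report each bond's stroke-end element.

#4 |J2  (Se1 (Se) sets effort on bond)
#5 |J2  (source Se2 imposes e)
#2 |I1  (I1 integral (f out))
#0 |J1  (J1: bond 2 brought flow, rest push out)
#1 |TF1  (through TF1, causality passes straight; one stroke at TF1)
#3 |J2  (J2: bond 1 brought flow, rest push out)
#6 |J2  (common-f at J2 fixed by 1)

b0 stroke→J1
b1 stroke→TF1
b2 stroke→I1
b3 stroke→J2
b4 stroke→J2
b5 stroke→J2
b6 stroke→J2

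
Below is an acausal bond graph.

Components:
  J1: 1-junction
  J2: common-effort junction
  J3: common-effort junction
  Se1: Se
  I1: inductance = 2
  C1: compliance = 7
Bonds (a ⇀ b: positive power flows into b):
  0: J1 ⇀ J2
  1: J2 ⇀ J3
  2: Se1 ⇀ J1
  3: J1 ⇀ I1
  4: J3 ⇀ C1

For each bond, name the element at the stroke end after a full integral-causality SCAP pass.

β2 stroke→J1  (source Se1 imposes e)
β3 stroke→I1  (I1: I, integral causality)
β0 stroke→J1  (J1: bond 3 brought flow, rest push out)
β1 stroke→J2  (J2 needs exactly one e-in)
β4 stroke→J3  (J3 needs exactly one e-in)

bond 0 stroke at J1
bond 1 stroke at J2
bond 2 stroke at J1
bond 3 stroke at I1
bond 4 stroke at J3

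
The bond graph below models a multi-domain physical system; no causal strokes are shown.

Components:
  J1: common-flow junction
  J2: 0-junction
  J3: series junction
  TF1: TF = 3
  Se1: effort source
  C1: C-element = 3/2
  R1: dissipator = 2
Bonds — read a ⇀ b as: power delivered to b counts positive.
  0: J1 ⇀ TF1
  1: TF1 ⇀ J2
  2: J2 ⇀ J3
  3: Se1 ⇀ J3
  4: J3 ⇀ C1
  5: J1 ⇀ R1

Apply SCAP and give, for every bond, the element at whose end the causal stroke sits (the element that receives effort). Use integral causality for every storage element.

#3 →J3  (Se1 (Se) sets effort on bond)
#4 →J3  (C1 integral (e out))
#2 →J2  (J3 needs exactly one f-in)
#1 →TF1  (J2 effort already set via bond 2)
#0 →J1  (TF1: transformer flips bond 1)
#5 →R1  (only one flow-in slot at J1)

b0 stroke→J1
b1 stroke→TF1
b2 stroke→J2
b3 stroke→J3
b4 stroke→J3
b5 stroke→R1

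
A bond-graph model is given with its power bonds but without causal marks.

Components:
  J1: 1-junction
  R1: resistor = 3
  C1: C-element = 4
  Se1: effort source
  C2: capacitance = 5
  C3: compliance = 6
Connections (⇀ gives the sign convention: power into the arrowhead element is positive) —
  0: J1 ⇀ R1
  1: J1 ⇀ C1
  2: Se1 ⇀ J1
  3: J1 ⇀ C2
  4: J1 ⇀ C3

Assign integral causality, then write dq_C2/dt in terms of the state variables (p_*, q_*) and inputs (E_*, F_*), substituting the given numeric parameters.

bond 2 stroke→J1  (Se1: effort source, stroke at far end)
bond 1 stroke→J1  (C1 integral (e out))
bond 3 stroke→J1  (prefer integral on C2)
bond 4 stroke→J1  (C3 integral (e out))
bond 0 stroke→R1  (closing 1-jn rule on J1)

dq_C2/dt = E_Se1/3 - q_C1/12 - q_C2/15 - q_C3/18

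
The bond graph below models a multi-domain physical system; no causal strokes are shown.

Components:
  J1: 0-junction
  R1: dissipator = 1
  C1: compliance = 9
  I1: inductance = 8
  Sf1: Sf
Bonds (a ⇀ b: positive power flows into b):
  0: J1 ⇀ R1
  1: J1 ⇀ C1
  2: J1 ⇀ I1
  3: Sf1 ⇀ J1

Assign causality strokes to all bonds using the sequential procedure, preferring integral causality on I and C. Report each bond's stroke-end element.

bond 3 stroke at Sf1  (Sf1 fixes flow; stroke at Sf1)
bond 1 stroke at J1  (C1 outputs effort q/C1)
bond 0 stroke at R1  (common-e at J1 fixed by 1)
bond 2 stroke at I1  (J1 effort already set via bond 1)

β0 |R1
β1 |J1
β2 |I1
β3 |Sf1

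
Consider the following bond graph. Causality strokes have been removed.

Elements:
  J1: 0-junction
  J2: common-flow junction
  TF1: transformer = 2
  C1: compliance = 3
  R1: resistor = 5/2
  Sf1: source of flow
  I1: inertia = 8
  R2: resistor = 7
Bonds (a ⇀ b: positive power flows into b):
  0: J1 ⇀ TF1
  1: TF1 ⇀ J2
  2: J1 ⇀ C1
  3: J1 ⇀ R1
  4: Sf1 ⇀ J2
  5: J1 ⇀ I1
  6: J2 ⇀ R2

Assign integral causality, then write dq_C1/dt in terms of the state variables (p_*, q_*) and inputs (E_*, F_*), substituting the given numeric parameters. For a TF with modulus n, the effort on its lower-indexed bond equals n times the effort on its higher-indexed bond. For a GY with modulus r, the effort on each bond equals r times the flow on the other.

dq_C1/dt = -F_Sf1/2 - p_I1/8 - 2*q_C1/15

β4 stroke at Sf1  (Sf1: flow source, stroke at near end)
β1 stroke at J2  (1-jn J2 has f-setter on 4)
β6 stroke at J2  (1-jn J2 has f-setter on 4)
β0 stroke at TF1  (TF1 one-in-one-out from 1)
β2 stroke at J1  (C1 outputs effort q/C1)
β3 stroke at R1  (J1: bond 2 brought effort, rest push out)
β5 stroke at I1  (common-e at J1 fixed by 2)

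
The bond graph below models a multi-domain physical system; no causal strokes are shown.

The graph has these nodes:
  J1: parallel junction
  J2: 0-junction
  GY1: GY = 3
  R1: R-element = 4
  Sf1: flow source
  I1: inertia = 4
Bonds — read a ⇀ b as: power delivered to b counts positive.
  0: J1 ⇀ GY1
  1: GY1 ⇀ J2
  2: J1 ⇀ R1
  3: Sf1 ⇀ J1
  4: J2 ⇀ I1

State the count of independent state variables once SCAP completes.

bond 3 stroke→Sf1  (source Sf1 imposes f)
bond 4 stroke→I1  (I1 integral (f out))
bond 1 stroke→J2  (closing 0-jn rule on J2)
bond 0 stroke→J1  (through GY1, causality inverts; strokes same side of GY1)
bond 2 stroke→R1  (0-jn J1 has e-setter on 0)

1  (I1 all integral)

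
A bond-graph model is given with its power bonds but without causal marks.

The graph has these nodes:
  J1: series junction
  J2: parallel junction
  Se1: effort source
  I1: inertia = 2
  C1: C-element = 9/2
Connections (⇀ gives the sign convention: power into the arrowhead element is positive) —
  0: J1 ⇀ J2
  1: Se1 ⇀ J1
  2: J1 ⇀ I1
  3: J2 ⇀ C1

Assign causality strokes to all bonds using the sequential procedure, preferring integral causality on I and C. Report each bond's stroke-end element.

#0 stroke at J1
#1 stroke at J1
#2 stroke at I1
#3 stroke at J2

β1 stroke at J1  (Se1: effort source, stroke at far end)
β2 stroke at I1  (prefer integral on I1)
β0 stroke at J1  (1-jn J1 has f-setter on 2)
β3 stroke at J2  (only one effort-in slot at J2)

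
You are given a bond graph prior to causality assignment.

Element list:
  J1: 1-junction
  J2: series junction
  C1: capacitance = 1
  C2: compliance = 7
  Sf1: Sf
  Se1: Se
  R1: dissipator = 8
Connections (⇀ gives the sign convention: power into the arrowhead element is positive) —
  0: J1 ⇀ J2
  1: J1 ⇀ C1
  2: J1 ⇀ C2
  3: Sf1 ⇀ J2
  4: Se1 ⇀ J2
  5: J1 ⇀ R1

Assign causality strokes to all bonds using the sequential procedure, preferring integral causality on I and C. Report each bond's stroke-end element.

#3 |Sf1  (Sf1 fixes flow; stroke at Sf1)
#4 |J2  (Se1 fixes effort; stroke away)
#0 |J2  (J2: bond 3 brought flow, rest push out)
#1 |J1  (J1: bond 0 brought flow, rest push out)
#2 |J1  (J1 flow already set via bond 0)
#5 |J1  (1-jn J1 has f-setter on 0)

b0 →J2
b1 →J1
b2 →J1
b3 →Sf1
b4 →J2
b5 →J1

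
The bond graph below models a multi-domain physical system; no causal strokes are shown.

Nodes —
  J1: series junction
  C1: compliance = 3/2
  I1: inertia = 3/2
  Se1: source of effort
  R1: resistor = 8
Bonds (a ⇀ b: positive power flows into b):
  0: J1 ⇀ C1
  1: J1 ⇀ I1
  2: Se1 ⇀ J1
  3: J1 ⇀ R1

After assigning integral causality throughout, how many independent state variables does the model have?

2  (C1, I1 all integral)

bond 2 |J1  (Se1 (Se) sets effort on bond)
bond 0 |J1  (prefer integral on C1)
bond 1 |I1  (I1 outputs flow p/I1)
bond 3 |J1  (J1: bond 1 brought flow, rest push out)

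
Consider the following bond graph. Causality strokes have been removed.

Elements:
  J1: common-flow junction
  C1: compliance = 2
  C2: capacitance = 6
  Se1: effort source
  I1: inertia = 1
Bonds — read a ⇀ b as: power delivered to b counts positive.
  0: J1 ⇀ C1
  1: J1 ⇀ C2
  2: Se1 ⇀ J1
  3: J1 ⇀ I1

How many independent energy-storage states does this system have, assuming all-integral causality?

3  (C1, C2, I1 all integral)

#2 stroke→J1  (Se1: effort source, stroke at far end)
#0 stroke→J1  (C1 integral (e out))
#1 stroke→J1  (C2 outputs effort q/C2)
#3 stroke→I1  (J1 needs exactly one f-in)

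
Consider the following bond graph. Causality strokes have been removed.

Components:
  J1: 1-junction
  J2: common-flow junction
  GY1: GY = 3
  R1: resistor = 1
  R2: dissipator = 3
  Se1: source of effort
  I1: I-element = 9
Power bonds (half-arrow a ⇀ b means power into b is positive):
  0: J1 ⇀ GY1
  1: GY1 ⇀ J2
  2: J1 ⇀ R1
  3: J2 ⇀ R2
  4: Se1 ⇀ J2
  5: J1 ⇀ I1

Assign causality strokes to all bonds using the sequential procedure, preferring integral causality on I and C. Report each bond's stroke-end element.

bond 0 stroke at J1
bond 1 stroke at J2
bond 2 stroke at J1
bond 3 stroke at R2
bond 4 stroke at J2
bond 5 stroke at I1

#4 stroke at J2  (Se1: effort source, stroke at far end)
#5 stroke at I1  (prefer integral on I1)
#0 stroke at J1  (J1: bond 5 brought flow, rest push out)
#2 stroke at J1  (J1 flow already set via bond 5)
#1 stroke at J2  (GY1 both-in/both-out from 0)
#3 stroke at R2  (J2 needs exactly one f-in)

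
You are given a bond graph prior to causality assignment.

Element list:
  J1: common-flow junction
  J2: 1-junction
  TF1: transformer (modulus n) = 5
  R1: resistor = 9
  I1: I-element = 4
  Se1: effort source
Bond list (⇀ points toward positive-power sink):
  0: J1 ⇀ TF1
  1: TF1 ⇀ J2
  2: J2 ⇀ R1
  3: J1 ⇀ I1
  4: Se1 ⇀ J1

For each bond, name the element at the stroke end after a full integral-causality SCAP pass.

b0 →J1
b1 →TF1
b2 →J2
b3 →I1
b4 →J1

bond 4 →J1  (Se1 fixes effort; stroke away)
bond 3 →I1  (prefer integral on I1)
bond 0 →J1  (J1 flow already set via bond 3)
bond 1 →TF1  (TF1 one-in-one-out from 0)
bond 2 →J2  (common-f at J2 fixed by 1)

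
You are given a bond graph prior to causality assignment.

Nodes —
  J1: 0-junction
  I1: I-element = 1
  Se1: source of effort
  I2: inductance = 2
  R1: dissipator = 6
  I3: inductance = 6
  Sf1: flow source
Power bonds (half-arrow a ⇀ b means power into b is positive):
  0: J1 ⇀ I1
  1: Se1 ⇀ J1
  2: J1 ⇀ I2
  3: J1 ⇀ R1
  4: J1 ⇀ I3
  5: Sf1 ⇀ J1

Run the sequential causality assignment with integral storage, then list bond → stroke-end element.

#1 stroke→J1  (Se1 fixes effort; stroke away)
#5 stroke→Sf1  (source Sf1 imposes f)
#0 stroke→I1  (common-e at J1 fixed by 1)
#2 stroke→I2  (J1 effort already set via bond 1)
#3 stroke→R1  (J1 effort already set via bond 1)
#4 stroke→I3  (0-jn J1 has e-setter on 1)

#0 →I1
#1 →J1
#2 →I2
#3 →R1
#4 →I3
#5 →Sf1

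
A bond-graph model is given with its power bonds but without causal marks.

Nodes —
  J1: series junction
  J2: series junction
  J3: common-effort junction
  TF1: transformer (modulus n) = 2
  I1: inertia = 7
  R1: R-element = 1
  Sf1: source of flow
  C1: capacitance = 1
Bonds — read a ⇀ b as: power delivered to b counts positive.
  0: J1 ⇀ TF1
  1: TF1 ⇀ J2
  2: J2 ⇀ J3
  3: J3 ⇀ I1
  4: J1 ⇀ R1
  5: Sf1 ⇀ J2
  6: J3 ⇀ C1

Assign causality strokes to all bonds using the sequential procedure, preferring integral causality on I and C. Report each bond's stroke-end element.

β5 stroke at Sf1  (Sf1: flow source, stroke at near end)
β1 stroke at J2  (1-jn J2 has f-setter on 5)
β2 stroke at J2  (J2: bond 5 brought flow, rest push out)
β0 stroke at TF1  (through TF1, causality passes straight; one stroke at TF1)
β4 stroke at J1  (J1 flow already set via bond 0)
β3 stroke at I1  (prefer integral on I1)
β6 stroke at J3  (J3 needs exactly one e-in)

b0 →TF1
b1 →J2
b2 →J2
b3 →I1
b4 →J1
b5 →Sf1
b6 →J3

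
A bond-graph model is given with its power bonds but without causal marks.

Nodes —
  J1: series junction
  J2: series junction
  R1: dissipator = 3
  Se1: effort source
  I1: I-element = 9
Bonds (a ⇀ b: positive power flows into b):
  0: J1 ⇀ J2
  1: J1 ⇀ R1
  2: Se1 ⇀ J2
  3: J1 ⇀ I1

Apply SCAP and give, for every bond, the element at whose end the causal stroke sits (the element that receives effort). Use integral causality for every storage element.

#2 |J2  (source Se1 imposes e)
#0 |J1  (J2: last free bond brings flow in)
#3 |I1  (I1: I, integral causality)
#1 |J1  (J1: bond 3 brought flow, rest push out)

#0 →J1
#1 →J1
#2 →J2
#3 →I1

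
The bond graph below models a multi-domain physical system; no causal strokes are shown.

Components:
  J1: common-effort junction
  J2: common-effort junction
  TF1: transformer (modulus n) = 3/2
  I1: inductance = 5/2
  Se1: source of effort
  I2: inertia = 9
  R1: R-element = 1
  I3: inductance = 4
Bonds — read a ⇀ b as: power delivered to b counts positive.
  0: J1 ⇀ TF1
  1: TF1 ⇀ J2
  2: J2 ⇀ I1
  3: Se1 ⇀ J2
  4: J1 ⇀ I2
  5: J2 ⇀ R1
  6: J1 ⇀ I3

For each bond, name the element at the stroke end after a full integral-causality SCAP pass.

bond 3 |J2  (Se1 fixes effort; stroke away)
bond 1 |TF1  (J2 effort already set via bond 3)
bond 2 |I1  (0-jn J2 has e-setter on 3)
bond 5 |R1  (0-jn J2 has e-setter on 3)
bond 0 |J1  (TF1 one-in-one-out from 1)
bond 4 |I2  (0-jn J1 has e-setter on 0)
bond 6 |I3  (common-e at J1 fixed by 0)

β0 stroke at J1
β1 stroke at TF1
β2 stroke at I1
β3 stroke at J2
β4 stroke at I2
β5 stroke at R1
β6 stroke at I3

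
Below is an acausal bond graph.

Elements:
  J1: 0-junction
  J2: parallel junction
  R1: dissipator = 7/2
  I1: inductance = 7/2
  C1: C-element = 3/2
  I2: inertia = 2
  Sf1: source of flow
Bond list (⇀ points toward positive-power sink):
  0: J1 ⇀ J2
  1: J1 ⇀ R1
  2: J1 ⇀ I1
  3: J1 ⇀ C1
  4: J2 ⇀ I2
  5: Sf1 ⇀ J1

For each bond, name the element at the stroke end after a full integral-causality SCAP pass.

bond 5 stroke at Sf1  (Sf1: flow source, stroke at near end)
bond 2 stroke at I1  (prefer integral on I1)
bond 3 stroke at J1  (C1 integral (e out))
bond 0 stroke at J2  (common-e at J1 fixed by 3)
bond 1 stroke at R1  (J1 effort already set via bond 3)
bond 4 stroke at I2  (J2 effort already set via bond 0)

b0 stroke at J2
b1 stroke at R1
b2 stroke at I1
b3 stroke at J1
b4 stroke at I2
b5 stroke at Sf1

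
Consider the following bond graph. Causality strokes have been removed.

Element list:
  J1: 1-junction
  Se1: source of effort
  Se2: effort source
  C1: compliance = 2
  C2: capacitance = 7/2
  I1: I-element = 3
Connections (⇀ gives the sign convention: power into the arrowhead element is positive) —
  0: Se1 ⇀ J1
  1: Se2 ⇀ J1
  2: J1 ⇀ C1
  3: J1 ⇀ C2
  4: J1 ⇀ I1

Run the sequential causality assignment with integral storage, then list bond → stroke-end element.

bond 0 |J1
bond 1 |J1
bond 2 |J1
bond 3 |J1
bond 4 |I1

#0 stroke→J1  (Se1 fixes effort; stroke away)
#1 stroke→J1  (source Se2 imposes e)
#2 stroke→J1  (C1 integral (e out))
#3 stroke→J1  (C2 outputs effort q/C2)
#4 stroke→I1  (J1: last free bond brings flow in)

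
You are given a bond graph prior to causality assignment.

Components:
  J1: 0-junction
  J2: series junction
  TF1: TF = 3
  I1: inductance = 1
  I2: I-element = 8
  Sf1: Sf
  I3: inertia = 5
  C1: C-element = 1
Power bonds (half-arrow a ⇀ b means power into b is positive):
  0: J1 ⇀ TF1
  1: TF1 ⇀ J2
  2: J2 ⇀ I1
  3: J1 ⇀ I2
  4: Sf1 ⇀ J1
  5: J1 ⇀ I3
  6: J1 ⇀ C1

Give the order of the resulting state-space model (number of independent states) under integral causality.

4  (C1, I1, I2, I3 all integral)

#4 |Sf1  (Sf1 fixes flow; stroke at Sf1)
#2 |I1  (I1 integral (f out))
#1 |J2  (common-f at J2 fixed by 2)
#0 |TF1  (through TF1, causality passes straight; one stroke at TF1)
#3 |I2  (I2 outputs flow p/I2)
#5 |I3  (prefer integral on I3)
#6 |J1  (only one effort-in slot at J1)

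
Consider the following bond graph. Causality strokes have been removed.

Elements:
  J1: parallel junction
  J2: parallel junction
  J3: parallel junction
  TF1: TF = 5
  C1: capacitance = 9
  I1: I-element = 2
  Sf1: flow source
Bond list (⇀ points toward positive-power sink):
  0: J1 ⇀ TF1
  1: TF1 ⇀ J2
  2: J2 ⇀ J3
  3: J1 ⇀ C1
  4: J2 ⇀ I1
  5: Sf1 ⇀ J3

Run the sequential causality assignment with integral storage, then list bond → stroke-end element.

#0 →TF1
#1 →J2
#2 →J3
#3 →J1
#4 →I1
#5 →Sf1

bond 5 →Sf1  (source Sf1 imposes f)
bond 2 →J3  (J3: last free bond brings effort in)
bond 3 →J1  (C1: C, integral causality)
bond 0 →TF1  (common-e at J1 fixed by 3)
bond 1 →J2  (TF1: transformer flips bond 0)
bond 4 →I1  (J2 effort already set via bond 1)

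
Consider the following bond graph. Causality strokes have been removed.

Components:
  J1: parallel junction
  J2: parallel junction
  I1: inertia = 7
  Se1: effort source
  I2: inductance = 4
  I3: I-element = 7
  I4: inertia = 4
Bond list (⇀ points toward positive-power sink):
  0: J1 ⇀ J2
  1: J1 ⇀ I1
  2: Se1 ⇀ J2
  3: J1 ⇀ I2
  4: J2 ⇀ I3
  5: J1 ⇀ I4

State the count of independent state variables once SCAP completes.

4  (I1, I2, I3, I4 all integral)

#2 |J2  (Se1 fixes effort; stroke away)
#0 |J1  (J2 effort already set via bond 2)
#4 |I3  (J2: bond 2 brought effort, rest push out)
#1 |I1  (J1: bond 0 brought effort, rest push out)
#3 |I2  (J1: bond 0 brought effort, rest push out)
#5 |I4  (0-jn J1 has e-setter on 0)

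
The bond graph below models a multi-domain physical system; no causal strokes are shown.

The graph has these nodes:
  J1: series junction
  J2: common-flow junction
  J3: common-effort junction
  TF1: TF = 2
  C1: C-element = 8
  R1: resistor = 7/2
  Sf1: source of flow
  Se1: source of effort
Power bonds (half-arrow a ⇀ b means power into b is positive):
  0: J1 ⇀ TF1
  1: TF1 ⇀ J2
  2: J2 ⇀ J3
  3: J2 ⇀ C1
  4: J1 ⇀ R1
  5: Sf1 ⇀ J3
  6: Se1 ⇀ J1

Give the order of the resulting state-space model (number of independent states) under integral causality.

bond 5 |Sf1  (Sf1 fixes flow; stroke at Sf1)
bond 6 |J1  (Se1 fixes effort; stroke away)
bond 2 |J3  (J3 needs exactly one e-in)
bond 1 |J2  (J2 flow already set via bond 2)
bond 3 |J2  (J2 flow already set via bond 2)
bond 0 |TF1  (through TF1, causality passes straight; one stroke at TF1)
bond 4 |J1  (common-f at J1 fixed by 0)

1  (C1 all integral)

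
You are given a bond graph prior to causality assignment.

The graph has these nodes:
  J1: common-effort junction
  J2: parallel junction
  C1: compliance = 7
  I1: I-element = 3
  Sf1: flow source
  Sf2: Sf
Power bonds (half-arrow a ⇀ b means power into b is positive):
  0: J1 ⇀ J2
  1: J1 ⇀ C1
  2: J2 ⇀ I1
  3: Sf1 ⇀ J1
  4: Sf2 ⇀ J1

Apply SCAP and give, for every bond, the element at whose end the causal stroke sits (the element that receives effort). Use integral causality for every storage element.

bond 0 →J2
bond 1 →J1
bond 2 →I1
bond 3 →Sf1
bond 4 →Sf2

β3 stroke→Sf1  (Sf1 (Sf) sets flow on bond)
β4 stroke→Sf2  (Sf2 fixes flow; stroke at Sf2)
β1 stroke→J1  (C1 integral (e out))
β0 stroke→J2  (J1 effort already set via bond 1)
β2 stroke→I1  (J2 effort already set via bond 0)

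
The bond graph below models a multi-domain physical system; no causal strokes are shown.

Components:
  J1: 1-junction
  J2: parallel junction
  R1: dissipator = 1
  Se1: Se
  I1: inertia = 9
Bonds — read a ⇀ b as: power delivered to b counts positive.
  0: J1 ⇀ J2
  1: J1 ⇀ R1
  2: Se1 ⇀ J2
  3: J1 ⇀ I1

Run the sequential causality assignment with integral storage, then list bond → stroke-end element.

bond 0 stroke→J1
bond 1 stroke→J1
bond 2 stroke→J2
bond 3 stroke→I1

b2 stroke→J2  (Se1 fixes effort; stroke away)
b0 stroke→J1  (J2: bond 2 brought effort, rest push out)
b3 stroke→I1  (prefer integral on I1)
b1 stroke→J1  (J1 flow already set via bond 3)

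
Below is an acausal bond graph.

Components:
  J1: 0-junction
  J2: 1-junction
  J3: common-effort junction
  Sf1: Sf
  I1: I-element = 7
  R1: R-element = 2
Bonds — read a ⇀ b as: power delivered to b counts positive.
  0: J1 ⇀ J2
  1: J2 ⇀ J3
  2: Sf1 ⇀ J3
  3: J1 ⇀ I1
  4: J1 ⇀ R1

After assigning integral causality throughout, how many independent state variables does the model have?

1  (I1 all integral)

b2 |Sf1  (Sf1 fixes flow; stroke at Sf1)
b1 |J3  (closing 0-jn rule on J3)
b0 |J2  (J2 flow already set via bond 1)
b3 |I1  (I1 outputs flow p/I1)
b4 |J1  (closing 0-jn rule on J1)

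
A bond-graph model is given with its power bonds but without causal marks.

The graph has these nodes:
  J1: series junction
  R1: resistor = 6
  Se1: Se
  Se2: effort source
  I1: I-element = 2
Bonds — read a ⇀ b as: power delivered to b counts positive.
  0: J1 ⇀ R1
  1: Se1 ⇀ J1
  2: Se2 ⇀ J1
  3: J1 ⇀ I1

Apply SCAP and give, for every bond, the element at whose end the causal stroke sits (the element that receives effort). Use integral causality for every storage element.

#1 stroke at J1  (Se1 (Se) sets effort on bond)
#2 stroke at J1  (Se2: effort source, stroke at far end)
#3 stroke at I1  (I1 outputs flow p/I1)
#0 stroke at J1  (J1 flow already set via bond 3)

#0 stroke at J1
#1 stroke at J1
#2 stroke at J1
#3 stroke at I1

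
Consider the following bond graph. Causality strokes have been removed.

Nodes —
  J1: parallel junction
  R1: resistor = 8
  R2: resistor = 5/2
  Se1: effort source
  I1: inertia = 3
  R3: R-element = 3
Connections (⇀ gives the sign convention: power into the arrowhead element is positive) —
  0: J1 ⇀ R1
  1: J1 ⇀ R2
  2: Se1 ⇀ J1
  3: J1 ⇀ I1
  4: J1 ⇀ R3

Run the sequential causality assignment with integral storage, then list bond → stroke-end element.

bond 2 stroke at J1  (source Se1 imposes e)
bond 0 stroke at R1  (common-e at J1 fixed by 2)
bond 1 stroke at R2  (J1 effort already set via bond 2)
bond 3 stroke at I1  (J1 effort already set via bond 2)
bond 4 stroke at R3  (J1 effort already set via bond 2)

bond 0 →R1
bond 1 →R2
bond 2 →J1
bond 3 →I1
bond 4 →R3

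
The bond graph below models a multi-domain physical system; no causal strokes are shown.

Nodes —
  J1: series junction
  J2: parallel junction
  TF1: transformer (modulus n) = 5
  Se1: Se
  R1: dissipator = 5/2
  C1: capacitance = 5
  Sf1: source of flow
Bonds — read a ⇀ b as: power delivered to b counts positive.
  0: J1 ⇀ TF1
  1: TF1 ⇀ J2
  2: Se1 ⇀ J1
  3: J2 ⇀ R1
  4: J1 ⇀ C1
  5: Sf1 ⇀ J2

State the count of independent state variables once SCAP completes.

β2 stroke→J1  (source Se1 imposes e)
β5 stroke→Sf1  (Sf1 fixes flow; stroke at Sf1)
β4 stroke→J1  (C1 outputs effort q/C1)
β0 stroke→TF1  (closing 1-jn rule on J1)
β1 stroke→J2  (TF1: transformer flips bond 0)
β3 stroke→R1  (common-e at J2 fixed by 1)

1  (C1 all integral)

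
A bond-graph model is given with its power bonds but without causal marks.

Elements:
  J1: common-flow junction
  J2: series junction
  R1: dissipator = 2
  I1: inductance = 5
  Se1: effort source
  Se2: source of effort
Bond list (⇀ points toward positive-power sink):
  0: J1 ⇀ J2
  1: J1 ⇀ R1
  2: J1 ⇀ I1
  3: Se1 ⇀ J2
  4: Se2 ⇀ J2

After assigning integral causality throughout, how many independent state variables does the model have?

b3 stroke at J2  (Se1: effort source, stroke at far end)
b4 stroke at J2  (Se2: effort source, stroke at far end)
b0 stroke at J1  (only one flow-in slot at J2)
b2 stroke at I1  (I1: I, integral causality)
b1 stroke at J1  (J1 flow already set via bond 2)

1  (I1 all integral)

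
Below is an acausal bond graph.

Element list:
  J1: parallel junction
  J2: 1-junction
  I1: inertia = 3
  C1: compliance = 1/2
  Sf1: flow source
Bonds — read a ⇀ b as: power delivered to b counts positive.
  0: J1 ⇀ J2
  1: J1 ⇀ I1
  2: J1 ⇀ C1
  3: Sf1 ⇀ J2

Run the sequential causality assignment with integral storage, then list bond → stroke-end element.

bond 0 stroke→J2
bond 1 stroke→I1
bond 2 stroke→J1
bond 3 stroke→Sf1

bond 3 stroke at Sf1  (Sf1 fixes flow; stroke at Sf1)
bond 0 stroke at J2  (J2: bond 3 brought flow, rest push out)
bond 1 stroke at I1  (I1 outputs flow p/I1)
bond 2 stroke at J1  (closing 0-jn rule on J1)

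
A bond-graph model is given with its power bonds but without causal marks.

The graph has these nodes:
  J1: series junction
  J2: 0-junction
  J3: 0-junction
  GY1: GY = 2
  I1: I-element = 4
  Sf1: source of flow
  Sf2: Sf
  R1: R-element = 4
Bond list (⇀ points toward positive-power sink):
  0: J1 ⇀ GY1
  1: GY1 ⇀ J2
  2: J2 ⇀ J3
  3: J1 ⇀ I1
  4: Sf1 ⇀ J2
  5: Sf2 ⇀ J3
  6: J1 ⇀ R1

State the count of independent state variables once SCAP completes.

1  (I1 all integral)

β4 |Sf1  (Sf1: flow source, stroke at near end)
β5 |Sf2  (Sf2 (Sf) sets flow on bond)
β2 |J3  (J3 needs exactly one e-in)
β1 |J2  (closing 0-jn rule on J2)
β0 |J1  (GY GY1: same side as bond 1)
β3 |I1  (I1: I, integral causality)
β6 |J1  (1-jn J1 has f-setter on 3)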